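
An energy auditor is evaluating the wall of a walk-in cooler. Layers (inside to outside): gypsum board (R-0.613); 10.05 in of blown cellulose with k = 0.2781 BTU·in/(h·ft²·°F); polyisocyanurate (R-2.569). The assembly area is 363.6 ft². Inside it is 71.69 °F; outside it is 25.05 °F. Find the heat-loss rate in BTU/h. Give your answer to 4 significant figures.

10.05/0.2781 = 36.138
R_total = 0.613 + 36.138 + 2.569 = 39.32 ft²·°F·h/BTU
Q = A·ΔT/R = 363.6 × (71.69 − 25.05) / 39.32 = 431.29 BTU/h

431.3 BTU/h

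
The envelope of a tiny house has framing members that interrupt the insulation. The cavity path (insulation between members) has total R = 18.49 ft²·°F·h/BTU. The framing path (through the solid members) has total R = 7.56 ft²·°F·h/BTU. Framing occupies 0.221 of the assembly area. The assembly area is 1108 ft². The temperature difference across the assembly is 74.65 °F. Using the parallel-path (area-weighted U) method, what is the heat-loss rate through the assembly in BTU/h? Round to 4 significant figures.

5903 BTU/h

U_eff = 0.779/18.49 + 0.221/7.56 = 0.042131 + 0.029233 = 0.071364
R_eff = 1/U_eff = 14.013 ft²·°F·h/BTU
Q = 1108 × 74.65 / 14.013 = 5902.6 BTU/h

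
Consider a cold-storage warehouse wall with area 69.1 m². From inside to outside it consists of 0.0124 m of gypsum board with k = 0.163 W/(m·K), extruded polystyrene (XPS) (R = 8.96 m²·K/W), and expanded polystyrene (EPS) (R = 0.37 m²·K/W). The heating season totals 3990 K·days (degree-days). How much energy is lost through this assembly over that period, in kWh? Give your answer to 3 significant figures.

0.0124/0.163 = 0.07607
R_total = 0.07607 + 8.96 + 0.37 = 9.406 m²·K/W
E = A × HDD × 24 / R / 1000 = 69.1 × 3990 × 24 / 9.406 / 1000 = 703.5 kWh

703 kWh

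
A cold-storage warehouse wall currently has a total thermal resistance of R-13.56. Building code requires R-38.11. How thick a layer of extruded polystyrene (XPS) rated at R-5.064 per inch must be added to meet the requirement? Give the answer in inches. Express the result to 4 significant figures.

4.848 in

ΔR = 38.11 − 13.56 = 24.55 ft²·°F·h/BTU
L = ΔR / (R/in) = 24.55/5.064 = 4.8479 in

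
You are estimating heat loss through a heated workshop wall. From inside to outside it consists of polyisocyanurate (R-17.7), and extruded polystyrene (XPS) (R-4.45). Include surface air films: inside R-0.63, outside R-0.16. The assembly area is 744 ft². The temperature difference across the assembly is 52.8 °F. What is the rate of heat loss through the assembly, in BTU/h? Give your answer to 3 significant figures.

R_total = 0.63 + 17.7 + 4.45 + 0.16 = 22.94 ft²·°F·h/BTU
Q = A·ΔT/R = 744 × 52.8 / 22.94 = 1712 BTU/h

1710 BTU/h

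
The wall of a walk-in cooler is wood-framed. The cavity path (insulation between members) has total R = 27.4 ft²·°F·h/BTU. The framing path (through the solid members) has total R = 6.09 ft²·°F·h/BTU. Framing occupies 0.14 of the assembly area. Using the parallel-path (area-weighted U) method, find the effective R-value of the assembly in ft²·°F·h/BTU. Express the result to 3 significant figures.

18.4 ft²·°F·h/BTU

U_eff = 0.86/27.4 + 0.14/6.09 = 0.03139 + 0.02299 = 0.05438
R_eff = 1/U_eff = 18.39 ft²·°F·h/BTU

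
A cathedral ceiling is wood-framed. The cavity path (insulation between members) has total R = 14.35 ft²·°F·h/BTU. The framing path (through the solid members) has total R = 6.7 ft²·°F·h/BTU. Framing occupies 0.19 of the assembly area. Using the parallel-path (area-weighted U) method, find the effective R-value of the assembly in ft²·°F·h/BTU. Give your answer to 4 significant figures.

U_eff = 0.81/14.35 + 0.19/6.7 = 0.056446 + 0.028358 = 0.084804
R_eff = 1/U_eff = 11.792 ft²·°F·h/BTU

11.79 ft²·°F·h/BTU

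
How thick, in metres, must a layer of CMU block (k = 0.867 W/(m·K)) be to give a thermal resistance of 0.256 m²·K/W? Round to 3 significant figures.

L = R·k = 0.256 × 0.867 = 0.222 m

0.222 m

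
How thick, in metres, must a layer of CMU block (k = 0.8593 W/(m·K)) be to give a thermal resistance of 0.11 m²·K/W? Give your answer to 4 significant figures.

0.09452 m

L = R·k = 0.11 × 0.8593 = 0.094523 m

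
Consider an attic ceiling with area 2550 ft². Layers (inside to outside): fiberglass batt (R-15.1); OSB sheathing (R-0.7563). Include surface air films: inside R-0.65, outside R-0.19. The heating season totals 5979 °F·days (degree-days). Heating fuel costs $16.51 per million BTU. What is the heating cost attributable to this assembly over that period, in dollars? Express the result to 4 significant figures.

R_total = 0.65 + 15.1 + 0.7563 + 0.19 = 16.696 ft²·°F·h/BTU
E = A × HDD × 24 / R = 2550 × 5979 × 24 / 16.696 = 21916000 BTU
Cost = 21916000/10⁶ × 16.51 = $361.83

361.8 dollars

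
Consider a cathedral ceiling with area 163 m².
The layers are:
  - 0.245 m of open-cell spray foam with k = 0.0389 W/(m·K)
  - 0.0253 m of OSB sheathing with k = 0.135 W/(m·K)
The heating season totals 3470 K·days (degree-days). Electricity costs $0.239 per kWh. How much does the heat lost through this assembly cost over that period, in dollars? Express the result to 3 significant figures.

500 dollars

0.245/0.0389 = 6.298
0.0253/0.135 = 0.1874
R_total = 6.298 + 0.1874 = 6.486 m²·K/W
E = A × HDD × 24 / R / 1000 = 163 × 3470 × 24 / 6.486 / 1000 = 2093 kWh
Cost = 2093 × 0.239 = $500.2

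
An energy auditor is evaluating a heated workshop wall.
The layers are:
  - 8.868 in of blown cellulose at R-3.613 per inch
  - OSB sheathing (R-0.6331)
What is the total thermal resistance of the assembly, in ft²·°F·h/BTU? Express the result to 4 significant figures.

8.868 × 3.613 = 32.04
R_total = 32.04 + 0.6331 = 32.673 ft²·°F·h/BTU

32.67 ft²·°F·h/BTU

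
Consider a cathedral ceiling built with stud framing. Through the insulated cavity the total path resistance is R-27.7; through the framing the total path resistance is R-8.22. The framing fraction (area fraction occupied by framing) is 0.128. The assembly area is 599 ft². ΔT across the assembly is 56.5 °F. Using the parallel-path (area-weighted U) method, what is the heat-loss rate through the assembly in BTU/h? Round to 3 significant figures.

U_eff = 0.872/27.7 + 0.128/8.22 = 0.03148 + 0.01557 = 0.04705
R_eff = 1/U_eff = 21.25 ft²·°F·h/BTU
Q = 599 × 56.5 / 21.25 = 1592 BTU/h

1590 BTU/h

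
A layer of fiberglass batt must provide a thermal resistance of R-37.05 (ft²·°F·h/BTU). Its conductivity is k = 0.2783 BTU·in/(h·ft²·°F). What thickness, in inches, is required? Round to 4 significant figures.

10.31 in

L = R × k = 37.05 × 0.2783 = 10.311 in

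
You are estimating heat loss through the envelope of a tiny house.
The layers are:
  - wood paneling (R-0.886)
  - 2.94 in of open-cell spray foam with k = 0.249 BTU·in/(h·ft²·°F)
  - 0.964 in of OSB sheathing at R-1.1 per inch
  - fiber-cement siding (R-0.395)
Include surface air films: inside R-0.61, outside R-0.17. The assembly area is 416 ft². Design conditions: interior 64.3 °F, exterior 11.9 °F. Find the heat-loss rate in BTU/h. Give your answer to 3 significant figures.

2.94/0.249 = 11.81
0.964 × 1.1 = 1.06
R_total = 0.61 + 0.886 + 11.81 + 1.06 + 0.395 + 0.17 = 14.93 ft²·°F·h/BTU
Q = A·ΔT/R = 416 × (64.3 − 11.9) / 14.93 = 1460 BTU/h

1460 BTU/h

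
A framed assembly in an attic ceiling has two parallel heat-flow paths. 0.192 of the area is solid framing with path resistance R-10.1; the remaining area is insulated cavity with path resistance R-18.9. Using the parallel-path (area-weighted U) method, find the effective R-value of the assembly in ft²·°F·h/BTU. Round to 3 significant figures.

16.2 ft²·°F·h/BTU

U_eff = 0.808/18.9 + 0.192/10.1 = 0.04275 + 0.01901 = 0.06176
R_eff = 1/U_eff = 16.19 ft²·°F·h/BTU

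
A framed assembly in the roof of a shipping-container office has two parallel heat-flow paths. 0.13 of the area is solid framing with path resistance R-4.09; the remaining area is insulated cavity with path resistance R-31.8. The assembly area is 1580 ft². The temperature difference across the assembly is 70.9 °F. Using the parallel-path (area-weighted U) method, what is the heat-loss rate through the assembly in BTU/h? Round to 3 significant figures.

6630 BTU/h

U_eff = 0.87/31.8 + 0.13/4.09 = 0.02736 + 0.03178 = 0.05914
R_eff = 1/U_eff = 16.91 ft²·°F·h/BTU
Q = 1580 × 70.9 / 16.91 = 6625 BTU/h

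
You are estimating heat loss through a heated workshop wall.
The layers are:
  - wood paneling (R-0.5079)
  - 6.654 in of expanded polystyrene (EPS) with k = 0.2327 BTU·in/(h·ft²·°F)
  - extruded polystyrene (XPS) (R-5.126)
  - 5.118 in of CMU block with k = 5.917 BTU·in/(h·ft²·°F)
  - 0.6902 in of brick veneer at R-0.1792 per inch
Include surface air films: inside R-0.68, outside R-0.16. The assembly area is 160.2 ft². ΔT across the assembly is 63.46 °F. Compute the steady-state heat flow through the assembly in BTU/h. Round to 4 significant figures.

6.654/0.2327 = 28.595
5.118/5.917 = 0.86497
0.6902 × 0.1792 = 0.12368
R_total = 0.68 + 0.5079 + 28.595 + 5.126 + 0.86497 + 0.12368 + 0.16 = 36.057 ft²·°F·h/BTU
Q = A·ΔT/R = 160.2 × 63.46 / 36.057 = 281.95 BTU/h

281.9 BTU/h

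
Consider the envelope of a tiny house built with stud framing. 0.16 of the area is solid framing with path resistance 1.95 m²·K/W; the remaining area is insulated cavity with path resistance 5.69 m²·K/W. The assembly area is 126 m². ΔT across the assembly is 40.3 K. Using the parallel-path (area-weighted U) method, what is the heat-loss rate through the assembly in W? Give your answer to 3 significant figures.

U_eff = 0.84/5.69 + 0.16/1.95 = 0.1476 + 0.08205 = 0.2297
R_eff = 1/U_eff = 4.354 m²·K/W
Q = 126 × 40.3 / 4.354 = 1166 W

1170 W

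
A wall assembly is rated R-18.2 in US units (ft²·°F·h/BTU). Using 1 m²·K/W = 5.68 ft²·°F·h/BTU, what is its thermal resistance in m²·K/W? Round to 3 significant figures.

R_SI = 18.2/5.68 = 3.204

3.20 m²·K/W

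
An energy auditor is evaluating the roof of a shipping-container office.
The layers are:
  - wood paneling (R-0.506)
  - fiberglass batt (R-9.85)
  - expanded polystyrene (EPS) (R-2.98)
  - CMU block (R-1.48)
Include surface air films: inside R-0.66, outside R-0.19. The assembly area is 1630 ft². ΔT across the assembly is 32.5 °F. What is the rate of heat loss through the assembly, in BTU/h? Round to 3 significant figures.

R_total = 0.66 + 0.506 + 9.85 + 2.98 + 1.48 + 0.19 = 15.67 ft²·°F·h/BTU
Q = A·ΔT/R = 1630 × 32.5 / 15.67 = 3382 BTU/h

3380 BTU/h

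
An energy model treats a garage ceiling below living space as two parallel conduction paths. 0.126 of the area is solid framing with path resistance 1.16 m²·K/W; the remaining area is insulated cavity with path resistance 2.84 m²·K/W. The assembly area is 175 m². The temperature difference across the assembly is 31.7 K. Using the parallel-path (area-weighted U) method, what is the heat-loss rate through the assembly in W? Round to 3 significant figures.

U_eff = 0.874/2.84 + 0.126/1.16 = 0.3077 + 0.1086 = 0.4164
R_eff = 1/U_eff = 2.402 m²·K/W
Q = 175 × 31.7 / 2.402 = 2310 W

2310 W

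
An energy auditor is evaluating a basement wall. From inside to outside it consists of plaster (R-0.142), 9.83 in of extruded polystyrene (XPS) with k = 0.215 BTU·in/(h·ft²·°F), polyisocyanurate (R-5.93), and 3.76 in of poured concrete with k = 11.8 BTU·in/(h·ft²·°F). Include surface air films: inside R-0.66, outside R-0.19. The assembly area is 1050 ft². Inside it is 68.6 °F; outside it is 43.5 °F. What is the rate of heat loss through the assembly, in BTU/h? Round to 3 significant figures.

9.83/0.215 = 45.72
3.76/11.8 = 0.3186
R_total = 0.66 + 0.142 + 45.72 + 5.93 + 0.3186 + 0.19 = 52.96 ft²·°F·h/BTU
Q = A·ΔT/R = 1050 × (68.6 − 43.5) / 52.96 = 497.6 BTU/h

498 BTU/h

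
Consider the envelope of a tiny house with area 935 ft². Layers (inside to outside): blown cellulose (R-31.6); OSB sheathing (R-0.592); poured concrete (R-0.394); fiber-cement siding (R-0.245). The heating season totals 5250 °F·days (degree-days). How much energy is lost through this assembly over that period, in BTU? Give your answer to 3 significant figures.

3590000 BTU

R_total = 31.6 + 0.592 + 0.394 + 0.245 = 32.83 ft²·°F·h/BTU
E = A × HDD × 24 / R = 935 × 5250 × 24 / 32.83 = 3588000 BTU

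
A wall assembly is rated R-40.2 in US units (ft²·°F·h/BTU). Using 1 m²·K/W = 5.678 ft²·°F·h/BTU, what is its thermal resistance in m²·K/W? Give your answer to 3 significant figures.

R_SI = 40.2/5.678 = 7.08

7.08 m²·K/W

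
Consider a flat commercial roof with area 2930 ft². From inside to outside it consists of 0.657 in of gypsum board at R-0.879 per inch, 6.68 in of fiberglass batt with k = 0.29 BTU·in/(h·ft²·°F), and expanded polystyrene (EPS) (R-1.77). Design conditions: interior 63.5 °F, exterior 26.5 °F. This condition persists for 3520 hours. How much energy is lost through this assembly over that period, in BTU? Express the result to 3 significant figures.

15000000 BTU

0.657 × 0.879 = 0.5775
6.68/0.29 = 23.03
R_total = 0.5775 + 23.03 + 1.77 = 25.38 ft²·°F·h/BTU
Q = 2930 × (63.5 − 26.5) / 25.38 = 4271 BTU/h
E = 4271 × 3520 = 15030000 BTU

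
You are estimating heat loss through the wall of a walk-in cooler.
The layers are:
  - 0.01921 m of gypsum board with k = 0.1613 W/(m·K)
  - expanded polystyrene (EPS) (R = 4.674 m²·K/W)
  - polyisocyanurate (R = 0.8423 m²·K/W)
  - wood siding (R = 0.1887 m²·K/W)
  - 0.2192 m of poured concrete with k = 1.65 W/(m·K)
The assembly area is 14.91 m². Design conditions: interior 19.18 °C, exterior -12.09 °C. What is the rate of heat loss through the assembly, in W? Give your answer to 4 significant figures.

78.27 W

0.01921/0.1613 = 0.11909
0.2192/1.65 = 0.13285
R_total = 0.11909 + 4.674 + 0.8423 + 0.1887 + 0.13285 = 5.9569 m²·K/W
Q = A·ΔT/R = 14.91 × (19.18 − (-12.09)) / 5.9569 = 78.268 W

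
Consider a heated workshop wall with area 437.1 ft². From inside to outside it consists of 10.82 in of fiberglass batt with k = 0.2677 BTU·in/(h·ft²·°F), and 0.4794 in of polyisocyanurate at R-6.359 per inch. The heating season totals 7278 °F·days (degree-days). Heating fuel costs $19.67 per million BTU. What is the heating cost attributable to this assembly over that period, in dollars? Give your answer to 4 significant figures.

34.55 dollars

10.82/0.2677 = 40.418
0.4794 × 6.359 = 3.0485
R_total = 40.418 + 3.0485 = 43.467 ft²·°F·h/BTU
E = A × HDD × 24 / R = 437.1 × 7278 × 24 / 43.467 = 1756500 BTU
Cost = 1756500/10⁶ × 19.67 = $34.55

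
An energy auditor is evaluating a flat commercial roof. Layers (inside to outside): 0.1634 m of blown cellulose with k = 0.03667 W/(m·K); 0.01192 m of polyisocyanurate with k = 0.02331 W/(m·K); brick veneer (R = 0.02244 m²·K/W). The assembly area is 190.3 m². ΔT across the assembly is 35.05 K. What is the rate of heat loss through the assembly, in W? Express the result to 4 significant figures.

0.1634/0.03667 = 4.456
0.01192/0.02331 = 0.51137
R_total = 4.456 + 0.51137 + 0.02244 = 4.9898 m²·K/W
Q = A·ΔT/R = 190.3 × 35.05 / 4.9898 = 1336.7 W

1337 W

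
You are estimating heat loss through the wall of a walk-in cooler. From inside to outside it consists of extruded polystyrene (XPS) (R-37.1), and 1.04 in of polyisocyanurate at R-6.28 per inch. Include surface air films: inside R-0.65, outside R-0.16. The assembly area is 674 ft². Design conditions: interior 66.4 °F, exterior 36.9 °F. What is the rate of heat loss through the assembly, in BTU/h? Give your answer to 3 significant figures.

447 BTU/h

1.04 × 6.28 = 6.531
R_total = 0.65 + 37.1 + 6.531 + 0.16 = 44.44 ft²·°F·h/BTU
Q = A·ΔT/R = 674 × (66.4 − 36.9) / 44.44 = 447.4 BTU/h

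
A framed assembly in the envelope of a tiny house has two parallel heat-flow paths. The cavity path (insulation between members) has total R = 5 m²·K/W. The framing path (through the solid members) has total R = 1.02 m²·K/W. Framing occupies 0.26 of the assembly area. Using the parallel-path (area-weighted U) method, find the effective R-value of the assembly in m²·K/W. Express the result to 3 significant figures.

U_eff = 0.74/5 + 0.26/1.02 = 0.148 + 0.2549 = 0.4029
R_eff = 1/U_eff = 2.482 m²·K/W

2.48 m²·K/W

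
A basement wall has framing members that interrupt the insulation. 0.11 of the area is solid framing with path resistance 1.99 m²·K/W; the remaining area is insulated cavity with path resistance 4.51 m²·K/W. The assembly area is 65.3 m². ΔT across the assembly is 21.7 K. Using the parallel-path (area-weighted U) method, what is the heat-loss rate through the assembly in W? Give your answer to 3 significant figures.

358 W

U_eff = 0.89/4.51 + 0.11/1.99 = 0.1973 + 0.05528 = 0.2526
R_eff = 1/U_eff = 3.959 m²·K/W
Q = 65.3 × 21.7 / 3.959 = 358 W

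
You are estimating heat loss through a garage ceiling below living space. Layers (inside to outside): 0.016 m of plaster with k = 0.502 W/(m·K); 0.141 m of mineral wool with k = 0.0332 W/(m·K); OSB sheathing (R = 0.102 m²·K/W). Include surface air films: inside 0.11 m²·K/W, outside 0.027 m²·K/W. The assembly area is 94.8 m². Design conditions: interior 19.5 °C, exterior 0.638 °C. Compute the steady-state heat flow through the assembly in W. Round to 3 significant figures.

396 W

0.016/0.502 = 0.03187
0.141/0.0332 = 4.247
R_total = 0.11 + 0.03187 + 4.247 + 0.102 + 0.027 = 4.518 m²·K/W
Q = A·ΔT/R = 94.8 × (19.5 − 0.638) / 4.518 = 395.8 W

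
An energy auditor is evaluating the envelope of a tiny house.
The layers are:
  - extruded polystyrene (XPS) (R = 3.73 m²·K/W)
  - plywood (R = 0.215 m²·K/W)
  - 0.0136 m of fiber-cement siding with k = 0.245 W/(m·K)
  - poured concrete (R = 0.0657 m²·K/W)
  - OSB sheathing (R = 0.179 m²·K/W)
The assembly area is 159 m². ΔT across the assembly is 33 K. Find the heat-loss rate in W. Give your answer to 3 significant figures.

1240 W

0.0136/0.245 = 0.05551
R_total = 3.73 + 0.215 + 0.05551 + 0.0657 + 0.179 = 4.245 m²·K/W
Q = A·ΔT/R = 159 × 33 / 4.245 = 1236 W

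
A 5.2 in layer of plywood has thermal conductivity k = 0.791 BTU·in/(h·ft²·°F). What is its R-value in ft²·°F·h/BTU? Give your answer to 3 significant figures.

6.57 ft²·°F·h/BTU

R = L/k = 5.2/0.791 = 6.574 ft²·°F·h/BTU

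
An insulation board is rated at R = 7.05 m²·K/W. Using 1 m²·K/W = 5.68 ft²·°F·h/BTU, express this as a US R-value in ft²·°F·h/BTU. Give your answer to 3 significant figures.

R_US = 7.05 × 5.68 = 40.04

40.0 ft²·°F·h/BTU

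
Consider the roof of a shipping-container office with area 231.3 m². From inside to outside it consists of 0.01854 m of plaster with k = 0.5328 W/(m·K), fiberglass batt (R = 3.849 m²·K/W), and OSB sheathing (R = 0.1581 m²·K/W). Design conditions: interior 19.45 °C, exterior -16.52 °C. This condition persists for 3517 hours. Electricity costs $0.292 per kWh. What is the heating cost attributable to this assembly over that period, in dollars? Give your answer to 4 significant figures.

0.01854/0.5328 = 0.034797
R_total = 0.034797 + 3.849 + 0.1581 = 4.0419 m²·K/W
Q = 231.3 × (19.45 − (-16.52)) / 4.0419 = 2058.4 W
E = 2058.4 W × 3517 h / 1000 = 7239.4 kWh
Cost = 7239.4 × 0.292 = $2113.9

2114 dollars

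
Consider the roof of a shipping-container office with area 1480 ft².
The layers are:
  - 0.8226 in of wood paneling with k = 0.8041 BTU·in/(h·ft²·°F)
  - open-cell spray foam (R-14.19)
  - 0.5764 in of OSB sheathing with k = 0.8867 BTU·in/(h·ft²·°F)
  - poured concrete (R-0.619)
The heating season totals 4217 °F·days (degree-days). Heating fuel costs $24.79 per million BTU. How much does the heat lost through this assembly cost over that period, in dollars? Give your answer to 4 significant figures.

0.8226/0.8041 = 1.023
0.5764/0.8867 = 0.65005
R_total = 1.023 + 14.19 + 0.65005 + 0.619 = 16.482 ft²·°F·h/BTU
E = A × HDD × 24 / R = 1480 × 4217 × 24 / 16.482 = 9087900 BTU
Cost = 9087900/10⁶ × 24.79 = $225.29

225.3 dollars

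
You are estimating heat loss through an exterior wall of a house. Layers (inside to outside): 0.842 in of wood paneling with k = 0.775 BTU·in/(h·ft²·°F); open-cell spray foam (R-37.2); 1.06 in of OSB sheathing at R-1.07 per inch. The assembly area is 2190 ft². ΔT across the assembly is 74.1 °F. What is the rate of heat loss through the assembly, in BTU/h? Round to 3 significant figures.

4120 BTU/h

0.842/0.775 = 1.086
1.06 × 1.07 = 1.134
R_total = 1.086 + 37.2 + 1.134 = 39.42 ft²·°F·h/BTU
Q = A·ΔT/R = 2190 × 74.1 / 39.42 = 4117 BTU/h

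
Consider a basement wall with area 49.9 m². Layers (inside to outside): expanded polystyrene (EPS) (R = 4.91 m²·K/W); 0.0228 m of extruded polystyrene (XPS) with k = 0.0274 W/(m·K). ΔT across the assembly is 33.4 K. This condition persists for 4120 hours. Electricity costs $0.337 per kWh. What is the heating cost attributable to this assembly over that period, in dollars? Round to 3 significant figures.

0.0228/0.0274 = 0.8321
R_total = 4.91 + 0.8321 = 5.742 m²·K/W
Q = 49.9 × 33.4 / 5.742 = 290.3 W
E = 290.3 W × 4120 h / 1000 = 1196 kWh
Cost = 1196 × 0.337 = $403

403 dollars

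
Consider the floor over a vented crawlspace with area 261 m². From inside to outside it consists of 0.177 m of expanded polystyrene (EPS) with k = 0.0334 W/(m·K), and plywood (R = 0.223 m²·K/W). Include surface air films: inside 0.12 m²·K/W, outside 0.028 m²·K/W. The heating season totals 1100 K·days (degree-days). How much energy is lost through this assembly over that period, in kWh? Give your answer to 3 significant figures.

0.177/0.0334 = 5.299
R_total = 0.12 + 5.299 + 0.223 + 0.028 = 5.67 m²·K/W
E = A × HDD × 24 / R / 1000 = 261 × 1100 × 24 / 5.67 / 1000 = 1215 kWh

1220 kWh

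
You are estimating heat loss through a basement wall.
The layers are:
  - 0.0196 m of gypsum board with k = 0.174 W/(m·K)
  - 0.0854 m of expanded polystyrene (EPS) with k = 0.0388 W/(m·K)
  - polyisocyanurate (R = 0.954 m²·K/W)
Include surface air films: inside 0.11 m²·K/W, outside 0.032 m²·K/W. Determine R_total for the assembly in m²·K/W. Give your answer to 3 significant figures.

3.41 m²·K/W

0.0196/0.174 = 0.1126
0.0854/0.0388 = 2.201
R_total = 0.11 + 0.1126 + 2.201 + 0.954 + 0.032 = 3.41 m²·K/W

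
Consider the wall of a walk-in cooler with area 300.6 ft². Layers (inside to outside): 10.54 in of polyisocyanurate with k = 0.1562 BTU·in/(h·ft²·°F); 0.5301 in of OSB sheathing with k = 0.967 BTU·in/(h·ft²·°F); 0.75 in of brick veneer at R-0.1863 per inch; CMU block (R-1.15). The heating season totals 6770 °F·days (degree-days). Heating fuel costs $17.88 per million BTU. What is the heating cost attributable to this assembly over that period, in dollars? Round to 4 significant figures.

10.54/0.1562 = 67.478
0.5301/0.967 = 0.54819
0.75 × 0.1863 = 0.13972
R_total = 67.478 + 0.54819 + 0.13972 + 1.15 = 69.316 ft²·°F·h/BTU
E = A × HDD × 24 / R = 300.6 × 6770 × 24 / 69.316 = 704630 BTU
Cost = 704630/10⁶ × 17.88 = $12.599

12.60 dollars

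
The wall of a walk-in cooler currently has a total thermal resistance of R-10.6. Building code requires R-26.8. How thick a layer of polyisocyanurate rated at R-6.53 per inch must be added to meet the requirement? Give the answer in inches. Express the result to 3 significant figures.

ΔR = 26.8 − 10.6 = 16.2 ft²·°F·h/BTU
L = ΔR / (R/in) = 16.2/6.53 = 2.481 in

2.48 in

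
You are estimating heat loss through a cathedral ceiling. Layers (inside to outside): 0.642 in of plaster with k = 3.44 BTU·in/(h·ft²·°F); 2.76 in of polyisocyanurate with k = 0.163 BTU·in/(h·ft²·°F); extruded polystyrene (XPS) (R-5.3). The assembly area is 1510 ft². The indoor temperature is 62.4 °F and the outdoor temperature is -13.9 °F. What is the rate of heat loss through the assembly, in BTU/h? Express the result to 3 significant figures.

0.642/3.44 = 0.1866
2.76/0.163 = 16.93
R_total = 0.1866 + 16.93 + 5.3 = 22.42 ft²·°F·h/BTU
Q = A·ΔT/R = 1510 × (62.4 − (-13.9)) / 22.42 = 5139 BTU/h

5140 BTU/h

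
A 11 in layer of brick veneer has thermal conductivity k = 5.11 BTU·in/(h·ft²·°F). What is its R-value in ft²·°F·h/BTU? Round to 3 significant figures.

2.15 ft²·°F·h/BTU

R = L/k = 11/5.11 = 2.153 ft²·°F·h/BTU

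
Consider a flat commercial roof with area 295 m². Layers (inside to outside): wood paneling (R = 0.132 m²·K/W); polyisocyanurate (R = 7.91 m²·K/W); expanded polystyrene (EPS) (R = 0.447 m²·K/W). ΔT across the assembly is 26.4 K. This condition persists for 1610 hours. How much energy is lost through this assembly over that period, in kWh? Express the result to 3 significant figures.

R_total = 0.132 + 7.91 + 0.447 = 8.489 m²·K/W
Q = 295 × 26.4 / 8.489 = 917.4 W
E = 917.4 W × 1610 h / 1000 = 1477 kWh

1480 kWh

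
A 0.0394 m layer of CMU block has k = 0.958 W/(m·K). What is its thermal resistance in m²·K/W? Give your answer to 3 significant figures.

R = L/k = 0.0394/0.958 = 0.04113 m²·K/W

0.0411 m²·K/W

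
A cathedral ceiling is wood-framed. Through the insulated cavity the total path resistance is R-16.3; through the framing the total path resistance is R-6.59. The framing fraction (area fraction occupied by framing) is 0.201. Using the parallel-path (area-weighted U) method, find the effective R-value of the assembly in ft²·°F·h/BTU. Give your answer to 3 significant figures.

12.6 ft²·°F·h/BTU

U_eff = 0.799/16.3 + 0.201/6.59 = 0.04902 + 0.0305 = 0.07952
R_eff = 1/U_eff = 12.58 ft²·°F·h/BTU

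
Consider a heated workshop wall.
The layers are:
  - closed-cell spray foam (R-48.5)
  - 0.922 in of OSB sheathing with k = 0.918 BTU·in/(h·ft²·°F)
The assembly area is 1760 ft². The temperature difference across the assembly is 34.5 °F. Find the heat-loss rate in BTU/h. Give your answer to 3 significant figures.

1230 BTU/h

0.922/0.918 = 1.004
R_total = 48.5 + 1.004 = 49.5 ft²·°F·h/BTU
Q = A·ΔT/R = 1760 × 34.5 / 49.5 = 1227 BTU/h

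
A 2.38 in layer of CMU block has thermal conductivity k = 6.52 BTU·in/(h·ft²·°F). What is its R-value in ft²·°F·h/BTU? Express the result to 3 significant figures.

R = L/k = 2.38/6.52 = 0.365 ft²·°F·h/BTU

0.365 ft²·°F·h/BTU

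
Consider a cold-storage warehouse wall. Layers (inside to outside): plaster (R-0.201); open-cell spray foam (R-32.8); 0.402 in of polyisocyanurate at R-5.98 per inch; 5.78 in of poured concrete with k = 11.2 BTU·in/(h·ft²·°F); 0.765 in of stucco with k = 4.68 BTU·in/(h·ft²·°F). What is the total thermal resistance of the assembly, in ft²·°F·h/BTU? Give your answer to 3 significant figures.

0.402 × 5.98 = 2.404
5.78/11.2 = 0.5161
0.765/4.68 = 0.1635
R_total = 0.201 + 32.8 + 2.404 + 0.5161 + 0.1635 = 36.08 ft²·°F·h/BTU

36.1 ft²·°F·h/BTU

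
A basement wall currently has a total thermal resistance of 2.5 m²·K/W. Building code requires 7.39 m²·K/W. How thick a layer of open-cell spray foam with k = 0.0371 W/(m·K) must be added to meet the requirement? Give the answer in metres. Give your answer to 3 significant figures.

0.181 m

ΔR = 7.39 − 2.5 = 4.89 m²·K/W
L = ΔR × k = 4.89 × 0.0371 = 0.1814 m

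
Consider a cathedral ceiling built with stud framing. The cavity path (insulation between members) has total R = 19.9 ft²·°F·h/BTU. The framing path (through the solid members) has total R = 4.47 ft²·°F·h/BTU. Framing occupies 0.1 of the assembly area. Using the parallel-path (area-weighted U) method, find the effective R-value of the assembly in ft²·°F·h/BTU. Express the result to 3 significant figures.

14.8 ft²·°F·h/BTU

U_eff = 0.9/19.9 + 0.1/4.47 = 0.04523 + 0.02237 = 0.0676
R_eff = 1/U_eff = 14.79 ft²·°F·h/BTU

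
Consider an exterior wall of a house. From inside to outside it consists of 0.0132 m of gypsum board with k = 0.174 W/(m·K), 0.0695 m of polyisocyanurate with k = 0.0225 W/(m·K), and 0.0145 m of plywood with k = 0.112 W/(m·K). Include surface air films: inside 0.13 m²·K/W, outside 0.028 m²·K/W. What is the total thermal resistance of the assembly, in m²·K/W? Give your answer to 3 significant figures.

3.45 m²·K/W

0.0132/0.174 = 0.07586
0.0695/0.0225 = 3.089
0.0145/0.112 = 0.1295
R_total = 0.13 + 0.07586 + 3.089 + 0.1295 + 0.028 = 3.452 m²·K/W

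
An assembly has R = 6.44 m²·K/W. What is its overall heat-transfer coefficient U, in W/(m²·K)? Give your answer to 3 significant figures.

0.155 W/(m²·K)

U = 1/R = 1/6.44 = 0.1553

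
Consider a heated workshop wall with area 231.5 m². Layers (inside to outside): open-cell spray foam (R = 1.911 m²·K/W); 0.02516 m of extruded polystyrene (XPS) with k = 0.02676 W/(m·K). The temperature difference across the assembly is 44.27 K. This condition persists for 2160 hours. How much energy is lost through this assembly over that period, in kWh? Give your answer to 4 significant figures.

0.02516/0.02676 = 0.94021
R_total = 1.911 + 0.94021 = 2.8512 m²·K/W
Q = 231.5 × 44.27 / 2.8512 = 3594.4 W
E = 3594.4 W × 2160 h / 1000 = 7764 kWh

7764 kWh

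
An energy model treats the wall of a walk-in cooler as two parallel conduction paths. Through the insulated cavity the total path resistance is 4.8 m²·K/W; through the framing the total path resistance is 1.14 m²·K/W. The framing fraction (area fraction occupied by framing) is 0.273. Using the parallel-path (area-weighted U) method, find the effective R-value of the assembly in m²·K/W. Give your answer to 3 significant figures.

U_eff = 0.727/4.8 + 0.273/1.14 = 0.1515 + 0.2395 = 0.3909
R_eff = 1/U_eff = 2.558 m²·K/W

2.56 m²·K/W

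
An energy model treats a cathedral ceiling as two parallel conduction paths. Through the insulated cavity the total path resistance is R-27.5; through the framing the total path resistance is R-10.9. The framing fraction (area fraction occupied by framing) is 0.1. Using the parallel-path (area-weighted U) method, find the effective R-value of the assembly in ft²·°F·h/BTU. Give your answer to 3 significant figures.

U_eff = 0.9/27.5 + 0.1/10.9 = 0.03273 + 0.009174 = 0.0419
R_eff = 1/U_eff = 23.87 ft²·°F·h/BTU

23.9 ft²·°F·h/BTU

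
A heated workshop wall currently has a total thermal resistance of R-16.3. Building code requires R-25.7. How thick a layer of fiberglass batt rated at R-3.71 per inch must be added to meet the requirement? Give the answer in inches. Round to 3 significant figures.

2.53 in

ΔR = 25.7 − 16.3 = 9.4 ft²·°F·h/BTU
L = ΔR / (R/in) = 9.4/3.71 = 2.534 in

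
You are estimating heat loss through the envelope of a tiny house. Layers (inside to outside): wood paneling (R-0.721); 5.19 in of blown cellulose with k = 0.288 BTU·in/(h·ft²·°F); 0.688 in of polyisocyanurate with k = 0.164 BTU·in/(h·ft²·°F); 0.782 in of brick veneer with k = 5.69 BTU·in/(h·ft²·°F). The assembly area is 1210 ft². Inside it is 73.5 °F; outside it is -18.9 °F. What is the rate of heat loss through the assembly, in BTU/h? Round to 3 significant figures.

5.19/0.288 = 18.02
0.688/0.164 = 4.195
0.782/5.69 = 0.1374
R_total = 0.721 + 18.02 + 4.195 + 0.1374 = 23.07 ft²·°F·h/BTU
Q = A·ΔT/R = 1210 × (73.5 − (-18.9)) / 23.07 = 4845 BTU/h

4850 BTU/h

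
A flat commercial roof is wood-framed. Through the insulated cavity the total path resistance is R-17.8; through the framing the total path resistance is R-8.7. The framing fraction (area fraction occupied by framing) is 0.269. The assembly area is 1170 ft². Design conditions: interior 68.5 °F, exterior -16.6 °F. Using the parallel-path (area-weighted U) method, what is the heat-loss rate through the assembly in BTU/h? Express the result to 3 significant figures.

7170 BTU/h

U_eff = 0.731/17.8 + 0.269/8.7 = 0.04107 + 0.03092 = 0.07199
R_eff = 1/U_eff = 13.89 ft²·°F·h/BTU
Q = 1170 × (68.5 − (-16.6)) / 13.89 = 7168 BTU/h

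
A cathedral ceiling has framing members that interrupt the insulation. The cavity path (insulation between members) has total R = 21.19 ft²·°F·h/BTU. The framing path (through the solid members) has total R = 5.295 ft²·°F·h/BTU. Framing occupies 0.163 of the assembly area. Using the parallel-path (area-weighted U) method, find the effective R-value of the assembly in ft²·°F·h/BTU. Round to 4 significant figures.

U_eff = 0.837/21.19 + 0.163/5.295 = 0.0395 + 0.030784 = 0.070284
R_eff = 1/U_eff = 14.228 ft²·°F·h/BTU

14.23 ft²·°F·h/BTU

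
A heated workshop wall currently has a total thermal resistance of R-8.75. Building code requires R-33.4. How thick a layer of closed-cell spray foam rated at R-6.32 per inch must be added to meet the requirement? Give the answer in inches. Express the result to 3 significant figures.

3.90 in

ΔR = 33.4 − 8.75 = 24.65 ft²·°F·h/BTU
L = ΔR / (R/in) = 24.65/6.32 = 3.9 in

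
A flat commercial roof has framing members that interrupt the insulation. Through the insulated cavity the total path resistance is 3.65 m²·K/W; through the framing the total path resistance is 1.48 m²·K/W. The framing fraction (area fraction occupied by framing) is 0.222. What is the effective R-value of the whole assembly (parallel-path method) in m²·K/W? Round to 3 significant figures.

2.75 m²·K/W

U_eff = 0.778/3.65 + 0.222/1.48 = 0.2132 + 0.15 = 0.3632
R_eff = 1/U_eff = 2.754 m²·K/W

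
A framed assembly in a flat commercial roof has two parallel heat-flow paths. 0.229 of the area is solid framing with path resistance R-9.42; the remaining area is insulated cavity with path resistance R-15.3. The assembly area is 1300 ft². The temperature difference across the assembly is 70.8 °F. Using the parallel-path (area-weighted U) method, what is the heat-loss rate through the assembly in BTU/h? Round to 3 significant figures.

6880 BTU/h

U_eff = 0.771/15.3 + 0.229/9.42 = 0.05039 + 0.02431 = 0.0747
R_eff = 1/U_eff = 13.39 ft²·°F·h/BTU
Q = 1300 × 70.8 / 13.39 = 6876 BTU/h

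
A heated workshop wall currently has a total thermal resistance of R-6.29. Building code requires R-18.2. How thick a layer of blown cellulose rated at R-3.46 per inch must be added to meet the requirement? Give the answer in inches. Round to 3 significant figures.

ΔR = 18.2 − 6.29 = 11.91 ft²·°F·h/BTU
L = ΔR / (R/in) = 11.91/3.46 = 3.442 in

3.44 in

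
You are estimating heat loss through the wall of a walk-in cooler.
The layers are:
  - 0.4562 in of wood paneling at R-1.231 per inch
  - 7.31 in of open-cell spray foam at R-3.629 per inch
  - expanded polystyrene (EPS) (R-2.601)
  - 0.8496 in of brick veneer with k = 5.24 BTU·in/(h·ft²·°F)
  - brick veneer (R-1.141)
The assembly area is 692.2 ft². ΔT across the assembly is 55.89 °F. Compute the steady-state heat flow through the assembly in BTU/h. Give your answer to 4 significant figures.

0.4562 × 1.231 = 0.56158
7.31 × 3.629 = 26.528
0.8496/5.24 = 0.16214
R_total = 0.56158 + 26.528 + 2.601 + 0.16214 + 1.141 = 30.994 ft²·°F·h/BTU
Q = A·ΔT/R = 692.2 × 55.89 / 30.994 = 1248.2 BTU/h

1248 BTU/h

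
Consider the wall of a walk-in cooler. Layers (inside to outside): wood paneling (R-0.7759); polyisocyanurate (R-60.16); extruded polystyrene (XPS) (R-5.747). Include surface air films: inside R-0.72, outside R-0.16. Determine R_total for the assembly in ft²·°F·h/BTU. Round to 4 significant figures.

R_total = 0.72 + 0.7759 + 60.16 + 5.747 + 0.16 = 67.563 ft²·°F·h/BTU

67.56 ft²·°F·h/BTU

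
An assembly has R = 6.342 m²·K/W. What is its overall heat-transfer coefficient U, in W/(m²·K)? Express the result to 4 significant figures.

0.1577 W/(m²·K)

U = 1/R = 1/6.342 = 0.15768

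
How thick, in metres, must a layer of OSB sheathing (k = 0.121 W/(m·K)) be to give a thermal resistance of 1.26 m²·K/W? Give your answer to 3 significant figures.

L = R·k = 1.26 × 0.121 = 0.1525 m

0.152 m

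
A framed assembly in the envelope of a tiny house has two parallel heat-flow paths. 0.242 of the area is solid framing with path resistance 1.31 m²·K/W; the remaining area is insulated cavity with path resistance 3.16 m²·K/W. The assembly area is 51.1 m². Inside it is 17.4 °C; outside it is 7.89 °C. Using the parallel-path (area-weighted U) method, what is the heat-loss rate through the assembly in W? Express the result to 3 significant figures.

U_eff = 0.758/3.16 + 0.242/1.31 = 0.2399 + 0.1847 = 0.4246
R_eff = 1/U_eff = 2.355 m²·K/W
Q = 51.1 × (17.4 − 7.89) / 2.355 = 206.3 W

206 W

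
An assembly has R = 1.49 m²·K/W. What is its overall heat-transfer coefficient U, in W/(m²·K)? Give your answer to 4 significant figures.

0.6711 W/(m²·K)

U = 1/R = 1/1.49 = 0.67114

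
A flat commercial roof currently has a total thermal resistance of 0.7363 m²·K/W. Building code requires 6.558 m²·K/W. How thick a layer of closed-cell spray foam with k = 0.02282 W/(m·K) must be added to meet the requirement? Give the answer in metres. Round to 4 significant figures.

ΔR = 6.558 − 0.7363 = 5.8217 m²·K/W
L = ΔR × k = 5.8217 × 0.02282 = 0.13285 m

0.1329 m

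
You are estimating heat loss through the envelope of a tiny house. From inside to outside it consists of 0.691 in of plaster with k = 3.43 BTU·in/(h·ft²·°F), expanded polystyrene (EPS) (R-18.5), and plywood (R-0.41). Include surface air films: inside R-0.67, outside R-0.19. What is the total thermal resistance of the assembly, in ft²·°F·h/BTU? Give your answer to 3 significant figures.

0.691/3.43 = 0.2015
R_total = 0.67 + 0.2015 + 18.5 + 0.41 + 0.19 = 19.97 ft²·°F·h/BTU

20.0 ft²·°F·h/BTU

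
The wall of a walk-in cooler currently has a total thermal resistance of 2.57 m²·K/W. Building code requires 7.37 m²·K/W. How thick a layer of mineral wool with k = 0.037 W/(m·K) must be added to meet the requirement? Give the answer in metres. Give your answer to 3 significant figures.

ΔR = 7.37 − 2.57 = 4.8 m²·K/W
L = ΔR × k = 4.8 × 0.037 = 0.1776 m

0.178 m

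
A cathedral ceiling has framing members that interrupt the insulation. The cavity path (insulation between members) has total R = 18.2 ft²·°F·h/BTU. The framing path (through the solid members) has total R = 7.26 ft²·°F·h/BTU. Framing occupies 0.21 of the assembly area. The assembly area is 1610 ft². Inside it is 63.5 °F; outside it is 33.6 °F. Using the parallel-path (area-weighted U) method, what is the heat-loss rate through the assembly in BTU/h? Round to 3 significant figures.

3480 BTU/h

U_eff = 0.79/18.2 + 0.21/7.26 = 0.04341 + 0.02893 = 0.07233
R_eff = 1/U_eff = 13.83 ft²·°F·h/BTU
Q = 1610 × (63.5 − 33.6) / 13.83 = 3482 BTU/h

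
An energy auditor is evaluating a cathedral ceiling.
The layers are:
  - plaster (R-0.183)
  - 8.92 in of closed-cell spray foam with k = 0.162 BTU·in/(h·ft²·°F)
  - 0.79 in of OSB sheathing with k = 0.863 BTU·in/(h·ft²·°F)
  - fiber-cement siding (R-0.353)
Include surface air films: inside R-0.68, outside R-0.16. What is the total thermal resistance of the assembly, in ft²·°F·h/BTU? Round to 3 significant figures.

57.4 ft²·°F·h/BTU

8.92/0.162 = 55.06
0.79/0.863 = 0.9154
R_total = 0.68 + 0.183 + 55.06 + 0.9154 + 0.353 + 0.16 = 57.35 ft²·°F·h/BTU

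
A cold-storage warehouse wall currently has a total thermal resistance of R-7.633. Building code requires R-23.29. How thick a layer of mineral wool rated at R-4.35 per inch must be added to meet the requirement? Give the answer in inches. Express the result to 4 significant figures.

ΔR = 23.29 − 7.633 = 15.657 ft²·°F·h/BTU
L = ΔR / (R/in) = 15.657/4.35 = 3.5993 in

3.599 in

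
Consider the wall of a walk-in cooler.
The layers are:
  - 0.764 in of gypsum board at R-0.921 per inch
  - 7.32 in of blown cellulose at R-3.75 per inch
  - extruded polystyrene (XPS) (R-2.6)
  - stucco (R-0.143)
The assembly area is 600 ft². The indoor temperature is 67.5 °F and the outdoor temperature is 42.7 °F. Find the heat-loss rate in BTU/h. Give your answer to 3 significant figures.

0.764 × 0.921 = 0.7036
7.32 × 3.75 = 27.45
R_total = 0.7036 + 27.45 + 2.6 + 0.143 = 30.9 ft²·°F·h/BTU
Q = A·ΔT/R = 600 × (67.5 − 42.7) / 30.9 = 481.6 BTU/h

482 BTU/h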